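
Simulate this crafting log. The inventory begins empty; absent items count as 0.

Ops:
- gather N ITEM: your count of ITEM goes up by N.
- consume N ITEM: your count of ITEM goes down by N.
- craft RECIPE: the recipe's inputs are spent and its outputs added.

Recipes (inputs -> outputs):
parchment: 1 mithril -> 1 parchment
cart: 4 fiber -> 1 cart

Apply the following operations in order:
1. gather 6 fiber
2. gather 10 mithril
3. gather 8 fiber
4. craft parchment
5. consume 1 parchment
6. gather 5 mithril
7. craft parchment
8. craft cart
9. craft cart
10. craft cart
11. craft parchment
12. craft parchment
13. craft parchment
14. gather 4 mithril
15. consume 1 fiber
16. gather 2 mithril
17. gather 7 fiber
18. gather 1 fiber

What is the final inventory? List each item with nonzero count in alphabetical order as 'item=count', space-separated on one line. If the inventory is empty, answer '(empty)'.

After 1 (gather 6 fiber): fiber=6
After 2 (gather 10 mithril): fiber=6 mithril=10
After 3 (gather 8 fiber): fiber=14 mithril=10
After 4 (craft parchment): fiber=14 mithril=9 parchment=1
After 5 (consume 1 parchment): fiber=14 mithril=9
After 6 (gather 5 mithril): fiber=14 mithril=14
After 7 (craft parchment): fiber=14 mithril=13 parchment=1
After 8 (craft cart): cart=1 fiber=10 mithril=13 parchment=1
After 9 (craft cart): cart=2 fiber=6 mithril=13 parchment=1
After 10 (craft cart): cart=3 fiber=2 mithril=13 parchment=1
After 11 (craft parchment): cart=3 fiber=2 mithril=12 parchment=2
After 12 (craft parchment): cart=3 fiber=2 mithril=11 parchment=3
After 13 (craft parchment): cart=3 fiber=2 mithril=10 parchment=4
After 14 (gather 4 mithril): cart=3 fiber=2 mithril=14 parchment=4
After 15 (consume 1 fiber): cart=3 fiber=1 mithril=14 parchment=4
After 16 (gather 2 mithril): cart=3 fiber=1 mithril=16 parchment=4
After 17 (gather 7 fiber): cart=3 fiber=8 mithril=16 parchment=4
After 18 (gather 1 fiber): cart=3 fiber=9 mithril=16 parchment=4

Answer: cart=3 fiber=9 mithril=16 parchment=4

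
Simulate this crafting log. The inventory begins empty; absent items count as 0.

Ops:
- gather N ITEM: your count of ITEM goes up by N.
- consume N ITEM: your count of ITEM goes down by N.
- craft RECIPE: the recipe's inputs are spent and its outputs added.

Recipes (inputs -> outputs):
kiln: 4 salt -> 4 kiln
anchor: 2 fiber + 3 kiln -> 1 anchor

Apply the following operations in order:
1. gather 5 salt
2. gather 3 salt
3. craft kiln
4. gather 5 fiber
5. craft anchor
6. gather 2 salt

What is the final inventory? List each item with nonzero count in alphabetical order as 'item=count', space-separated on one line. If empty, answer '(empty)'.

Answer: anchor=1 fiber=3 kiln=1 salt=6

Derivation:
After 1 (gather 5 salt): salt=5
After 2 (gather 3 salt): salt=8
After 3 (craft kiln): kiln=4 salt=4
After 4 (gather 5 fiber): fiber=5 kiln=4 salt=4
After 5 (craft anchor): anchor=1 fiber=3 kiln=1 salt=4
After 6 (gather 2 salt): anchor=1 fiber=3 kiln=1 salt=6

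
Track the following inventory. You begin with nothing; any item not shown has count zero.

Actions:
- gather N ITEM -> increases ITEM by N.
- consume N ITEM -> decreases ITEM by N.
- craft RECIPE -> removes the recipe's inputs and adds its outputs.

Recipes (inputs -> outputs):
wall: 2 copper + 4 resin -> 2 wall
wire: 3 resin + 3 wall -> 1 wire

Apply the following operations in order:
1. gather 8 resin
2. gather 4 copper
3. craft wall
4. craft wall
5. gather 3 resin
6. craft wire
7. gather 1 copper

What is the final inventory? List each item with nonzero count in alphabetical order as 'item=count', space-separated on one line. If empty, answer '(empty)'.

Answer: copper=1 wall=1 wire=1

Derivation:
After 1 (gather 8 resin): resin=8
After 2 (gather 4 copper): copper=4 resin=8
After 3 (craft wall): copper=2 resin=4 wall=2
After 4 (craft wall): wall=4
After 5 (gather 3 resin): resin=3 wall=4
After 6 (craft wire): wall=1 wire=1
After 7 (gather 1 copper): copper=1 wall=1 wire=1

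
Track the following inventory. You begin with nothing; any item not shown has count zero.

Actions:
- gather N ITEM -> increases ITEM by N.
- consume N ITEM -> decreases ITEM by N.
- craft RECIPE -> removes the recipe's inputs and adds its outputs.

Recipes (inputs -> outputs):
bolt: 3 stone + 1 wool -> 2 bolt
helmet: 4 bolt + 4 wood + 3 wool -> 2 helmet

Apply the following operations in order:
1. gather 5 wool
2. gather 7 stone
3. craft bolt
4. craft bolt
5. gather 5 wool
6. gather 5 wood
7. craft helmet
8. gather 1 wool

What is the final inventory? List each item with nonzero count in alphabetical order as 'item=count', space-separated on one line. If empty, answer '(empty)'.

Answer: helmet=2 stone=1 wood=1 wool=6

Derivation:
After 1 (gather 5 wool): wool=5
After 2 (gather 7 stone): stone=7 wool=5
After 3 (craft bolt): bolt=2 stone=4 wool=4
After 4 (craft bolt): bolt=4 stone=1 wool=3
After 5 (gather 5 wool): bolt=4 stone=1 wool=8
After 6 (gather 5 wood): bolt=4 stone=1 wood=5 wool=8
After 7 (craft helmet): helmet=2 stone=1 wood=1 wool=5
After 8 (gather 1 wool): helmet=2 stone=1 wood=1 wool=6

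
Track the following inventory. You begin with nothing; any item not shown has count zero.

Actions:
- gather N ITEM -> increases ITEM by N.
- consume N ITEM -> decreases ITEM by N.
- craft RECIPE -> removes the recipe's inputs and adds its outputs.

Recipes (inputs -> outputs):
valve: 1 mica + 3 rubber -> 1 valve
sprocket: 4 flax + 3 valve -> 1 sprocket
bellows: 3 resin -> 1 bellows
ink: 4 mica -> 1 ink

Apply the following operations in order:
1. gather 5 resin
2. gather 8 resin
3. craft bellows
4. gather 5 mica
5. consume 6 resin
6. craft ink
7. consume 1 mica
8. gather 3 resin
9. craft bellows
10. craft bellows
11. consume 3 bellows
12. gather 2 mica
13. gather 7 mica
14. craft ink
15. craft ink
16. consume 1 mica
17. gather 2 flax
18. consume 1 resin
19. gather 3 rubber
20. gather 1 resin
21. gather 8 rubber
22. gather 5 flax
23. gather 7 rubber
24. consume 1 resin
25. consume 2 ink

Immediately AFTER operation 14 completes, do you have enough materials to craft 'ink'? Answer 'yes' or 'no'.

Answer: yes

Derivation:
After 1 (gather 5 resin): resin=5
After 2 (gather 8 resin): resin=13
After 3 (craft bellows): bellows=1 resin=10
After 4 (gather 5 mica): bellows=1 mica=5 resin=10
After 5 (consume 6 resin): bellows=1 mica=5 resin=4
After 6 (craft ink): bellows=1 ink=1 mica=1 resin=4
After 7 (consume 1 mica): bellows=1 ink=1 resin=4
After 8 (gather 3 resin): bellows=1 ink=1 resin=7
After 9 (craft bellows): bellows=2 ink=1 resin=4
After 10 (craft bellows): bellows=3 ink=1 resin=1
After 11 (consume 3 bellows): ink=1 resin=1
After 12 (gather 2 mica): ink=1 mica=2 resin=1
After 13 (gather 7 mica): ink=1 mica=9 resin=1
After 14 (craft ink): ink=2 mica=5 resin=1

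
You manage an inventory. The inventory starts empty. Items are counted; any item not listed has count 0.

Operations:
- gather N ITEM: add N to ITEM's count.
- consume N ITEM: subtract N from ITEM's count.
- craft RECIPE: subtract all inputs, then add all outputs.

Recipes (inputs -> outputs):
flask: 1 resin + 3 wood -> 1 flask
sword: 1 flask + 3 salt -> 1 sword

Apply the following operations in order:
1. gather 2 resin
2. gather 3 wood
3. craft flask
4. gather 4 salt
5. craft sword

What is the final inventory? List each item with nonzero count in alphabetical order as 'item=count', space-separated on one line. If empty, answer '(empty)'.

Answer: resin=1 salt=1 sword=1

Derivation:
After 1 (gather 2 resin): resin=2
After 2 (gather 3 wood): resin=2 wood=3
After 3 (craft flask): flask=1 resin=1
After 4 (gather 4 salt): flask=1 resin=1 salt=4
After 5 (craft sword): resin=1 salt=1 sword=1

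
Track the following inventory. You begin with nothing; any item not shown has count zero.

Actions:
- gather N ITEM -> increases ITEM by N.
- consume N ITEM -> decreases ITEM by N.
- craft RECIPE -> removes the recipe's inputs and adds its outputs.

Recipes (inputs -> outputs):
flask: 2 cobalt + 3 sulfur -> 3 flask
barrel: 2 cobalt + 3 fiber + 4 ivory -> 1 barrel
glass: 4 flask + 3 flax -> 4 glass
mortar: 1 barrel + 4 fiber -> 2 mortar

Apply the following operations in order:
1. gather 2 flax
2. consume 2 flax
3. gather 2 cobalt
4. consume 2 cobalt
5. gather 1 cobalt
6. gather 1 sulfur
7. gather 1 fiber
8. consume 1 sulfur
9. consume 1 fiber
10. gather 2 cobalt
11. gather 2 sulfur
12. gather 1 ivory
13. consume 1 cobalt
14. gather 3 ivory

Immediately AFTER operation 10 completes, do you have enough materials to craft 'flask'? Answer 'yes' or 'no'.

After 1 (gather 2 flax): flax=2
After 2 (consume 2 flax): (empty)
After 3 (gather 2 cobalt): cobalt=2
After 4 (consume 2 cobalt): (empty)
After 5 (gather 1 cobalt): cobalt=1
After 6 (gather 1 sulfur): cobalt=1 sulfur=1
After 7 (gather 1 fiber): cobalt=1 fiber=1 sulfur=1
After 8 (consume 1 sulfur): cobalt=1 fiber=1
After 9 (consume 1 fiber): cobalt=1
After 10 (gather 2 cobalt): cobalt=3

Answer: no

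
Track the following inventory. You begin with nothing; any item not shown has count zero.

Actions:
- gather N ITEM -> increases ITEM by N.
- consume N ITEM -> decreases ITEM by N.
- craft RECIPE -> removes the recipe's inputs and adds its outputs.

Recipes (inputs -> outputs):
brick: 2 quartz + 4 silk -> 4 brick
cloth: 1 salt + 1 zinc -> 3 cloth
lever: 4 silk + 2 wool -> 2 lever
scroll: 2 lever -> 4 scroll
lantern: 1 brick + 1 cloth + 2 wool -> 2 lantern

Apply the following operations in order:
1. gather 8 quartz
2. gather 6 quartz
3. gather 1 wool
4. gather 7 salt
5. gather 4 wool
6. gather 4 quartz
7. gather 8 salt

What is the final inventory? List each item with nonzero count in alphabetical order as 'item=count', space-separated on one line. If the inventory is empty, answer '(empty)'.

After 1 (gather 8 quartz): quartz=8
After 2 (gather 6 quartz): quartz=14
After 3 (gather 1 wool): quartz=14 wool=1
After 4 (gather 7 salt): quartz=14 salt=7 wool=1
After 5 (gather 4 wool): quartz=14 salt=7 wool=5
After 6 (gather 4 quartz): quartz=18 salt=7 wool=5
After 7 (gather 8 salt): quartz=18 salt=15 wool=5

Answer: quartz=18 salt=15 wool=5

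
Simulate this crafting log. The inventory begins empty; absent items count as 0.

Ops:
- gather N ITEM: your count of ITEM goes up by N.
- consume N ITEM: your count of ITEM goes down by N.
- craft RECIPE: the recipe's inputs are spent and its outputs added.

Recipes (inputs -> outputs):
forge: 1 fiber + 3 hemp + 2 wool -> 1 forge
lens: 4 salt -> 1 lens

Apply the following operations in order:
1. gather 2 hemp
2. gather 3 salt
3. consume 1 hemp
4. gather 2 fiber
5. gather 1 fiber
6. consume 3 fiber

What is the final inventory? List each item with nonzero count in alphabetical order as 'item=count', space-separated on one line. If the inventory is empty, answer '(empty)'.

Answer: hemp=1 salt=3

Derivation:
After 1 (gather 2 hemp): hemp=2
After 2 (gather 3 salt): hemp=2 salt=3
After 3 (consume 1 hemp): hemp=1 salt=3
After 4 (gather 2 fiber): fiber=2 hemp=1 salt=3
After 5 (gather 1 fiber): fiber=3 hemp=1 salt=3
After 6 (consume 3 fiber): hemp=1 salt=3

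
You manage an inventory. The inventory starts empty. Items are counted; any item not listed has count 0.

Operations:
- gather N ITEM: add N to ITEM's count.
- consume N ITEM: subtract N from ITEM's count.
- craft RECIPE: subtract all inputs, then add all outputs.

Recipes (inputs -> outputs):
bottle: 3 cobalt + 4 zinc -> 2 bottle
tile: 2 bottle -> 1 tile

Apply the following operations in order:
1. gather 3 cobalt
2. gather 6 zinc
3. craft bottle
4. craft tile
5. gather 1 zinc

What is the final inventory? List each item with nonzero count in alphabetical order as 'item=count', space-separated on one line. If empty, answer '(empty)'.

After 1 (gather 3 cobalt): cobalt=3
After 2 (gather 6 zinc): cobalt=3 zinc=6
After 3 (craft bottle): bottle=2 zinc=2
After 4 (craft tile): tile=1 zinc=2
After 5 (gather 1 zinc): tile=1 zinc=3

Answer: tile=1 zinc=3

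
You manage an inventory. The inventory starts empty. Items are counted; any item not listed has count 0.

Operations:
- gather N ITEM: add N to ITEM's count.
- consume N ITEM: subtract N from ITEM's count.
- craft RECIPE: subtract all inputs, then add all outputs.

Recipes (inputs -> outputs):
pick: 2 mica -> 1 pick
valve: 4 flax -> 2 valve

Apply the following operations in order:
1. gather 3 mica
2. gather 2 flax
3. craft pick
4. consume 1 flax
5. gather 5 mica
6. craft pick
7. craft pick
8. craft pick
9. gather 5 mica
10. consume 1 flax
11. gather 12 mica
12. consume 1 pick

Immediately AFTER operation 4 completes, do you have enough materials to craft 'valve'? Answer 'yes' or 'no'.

Answer: no

Derivation:
After 1 (gather 3 mica): mica=3
After 2 (gather 2 flax): flax=2 mica=3
After 3 (craft pick): flax=2 mica=1 pick=1
After 4 (consume 1 flax): flax=1 mica=1 pick=1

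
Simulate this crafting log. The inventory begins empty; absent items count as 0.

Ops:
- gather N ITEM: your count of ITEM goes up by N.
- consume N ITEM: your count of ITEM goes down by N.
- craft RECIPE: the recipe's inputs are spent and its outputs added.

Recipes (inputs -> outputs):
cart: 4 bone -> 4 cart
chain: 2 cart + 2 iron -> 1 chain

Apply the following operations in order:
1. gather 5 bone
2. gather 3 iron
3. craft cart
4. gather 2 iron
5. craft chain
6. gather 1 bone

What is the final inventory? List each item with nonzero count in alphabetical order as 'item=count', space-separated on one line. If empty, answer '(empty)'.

Answer: bone=2 cart=2 chain=1 iron=3

Derivation:
After 1 (gather 5 bone): bone=5
After 2 (gather 3 iron): bone=5 iron=3
After 3 (craft cart): bone=1 cart=4 iron=3
After 4 (gather 2 iron): bone=1 cart=4 iron=5
After 5 (craft chain): bone=1 cart=2 chain=1 iron=3
After 6 (gather 1 bone): bone=2 cart=2 chain=1 iron=3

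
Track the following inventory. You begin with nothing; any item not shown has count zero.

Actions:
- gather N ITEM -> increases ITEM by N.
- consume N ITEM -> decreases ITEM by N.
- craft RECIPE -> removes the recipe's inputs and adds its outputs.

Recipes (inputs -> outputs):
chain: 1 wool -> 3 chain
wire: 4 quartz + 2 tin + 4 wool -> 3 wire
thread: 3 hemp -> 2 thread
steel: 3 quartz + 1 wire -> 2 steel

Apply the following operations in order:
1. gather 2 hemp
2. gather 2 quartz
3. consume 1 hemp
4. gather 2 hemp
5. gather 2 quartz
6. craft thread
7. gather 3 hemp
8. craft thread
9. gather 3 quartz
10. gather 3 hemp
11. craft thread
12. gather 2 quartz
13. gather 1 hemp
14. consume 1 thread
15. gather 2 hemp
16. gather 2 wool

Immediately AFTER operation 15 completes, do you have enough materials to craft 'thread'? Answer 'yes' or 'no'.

After 1 (gather 2 hemp): hemp=2
After 2 (gather 2 quartz): hemp=2 quartz=2
After 3 (consume 1 hemp): hemp=1 quartz=2
After 4 (gather 2 hemp): hemp=3 quartz=2
After 5 (gather 2 quartz): hemp=3 quartz=4
After 6 (craft thread): quartz=4 thread=2
After 7 (gather 3 hemp): hemp=3 quartz=4 thread=2
After 8 (craft thread): quartz=4 thread=4
After 9 (gather 3 quartz): quartz=7 thread=4
After 10 (gather 3 hemp): hemp=3 quartz=7 thread=4
After 11 (craft thread): quartz=7 thread=6
After 12 (gather 2 quartz): quartz=9 thread=6
After 13 (gather 1 hemp): hemp=1 quartz=9 thread=6
After 14 (consume 1 thread): hemp=1 quartz=9 thread=5
After 15 (gather 2 hemp): hemp=3 quartz=9 thread=5

Answer: yes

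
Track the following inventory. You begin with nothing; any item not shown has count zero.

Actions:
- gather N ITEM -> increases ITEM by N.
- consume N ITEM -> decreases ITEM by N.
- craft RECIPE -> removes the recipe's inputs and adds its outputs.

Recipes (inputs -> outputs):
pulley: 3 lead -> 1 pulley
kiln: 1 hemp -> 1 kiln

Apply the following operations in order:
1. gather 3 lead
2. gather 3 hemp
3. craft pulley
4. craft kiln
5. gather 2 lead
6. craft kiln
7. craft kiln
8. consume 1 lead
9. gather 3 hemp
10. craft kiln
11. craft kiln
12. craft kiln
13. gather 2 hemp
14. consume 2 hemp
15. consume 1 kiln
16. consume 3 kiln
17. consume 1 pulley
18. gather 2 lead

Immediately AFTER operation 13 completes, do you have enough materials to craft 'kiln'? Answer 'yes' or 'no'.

After 1 (gather 3 lead): lead=3
After 2 (gather 3 hemp): hemp=3 lead=3
After 3 (craft pulley): hemp=3 pulley=1
After 4 (craft kiln): hemp=2 kiln=1 pulley=1
After 5 (gather 2 lead): hemp=2 kiln=1 lead=2 pulley=1
After 6 (craft kiln): hemp=1 kiln=2 lead=2 pulley=1
After 7 (craft kiln): kiln=3 lead=2 pulley=1
After 8 (consume 1 lead): kiln=3 lead=1 pulley=1
After 9 (gather 3 hemp): hemp=3 kiln=3 lead=1 pulley=1
After 10 (craft kiln): hemp=2 kiln=4 lead=1 pulley=1
After 11 (craft kiln): hemp=1 kiln=5 lead=1 pulley=1
After 12 (craft kiln): kiln=6 lead=1 pulley=1
After 13 (gather 2 hemp): hemp=2 kiln=6 lead=1 pulley=1

Answer: yes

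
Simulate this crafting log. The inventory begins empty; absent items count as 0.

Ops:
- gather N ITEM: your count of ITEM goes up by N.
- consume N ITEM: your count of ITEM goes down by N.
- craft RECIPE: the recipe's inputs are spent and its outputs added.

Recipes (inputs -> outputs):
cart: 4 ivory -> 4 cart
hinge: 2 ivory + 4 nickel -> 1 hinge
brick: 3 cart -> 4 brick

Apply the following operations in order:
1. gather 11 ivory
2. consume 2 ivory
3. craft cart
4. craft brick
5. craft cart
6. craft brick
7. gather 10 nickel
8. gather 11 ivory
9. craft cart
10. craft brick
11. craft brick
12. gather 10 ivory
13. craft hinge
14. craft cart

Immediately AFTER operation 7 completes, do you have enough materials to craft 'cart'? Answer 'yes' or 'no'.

Answer: no

Derivation:
After 1 (gather 11 ivory): ivory=11
After 2 (consume 2 ivory): ivory=9
After 3 (craft cart): cart=4 ivory=5
After 4 (craft brick): brick=4 cart=1 ivory=5
After 5 (craft cart): brick=4 cart=5 ivory=1
After 6 (craft brick): brick=8 cart=2 ivory=1
After 7 (gather 10 nickel): brick=8 cart=2 ivory=1 nickel=10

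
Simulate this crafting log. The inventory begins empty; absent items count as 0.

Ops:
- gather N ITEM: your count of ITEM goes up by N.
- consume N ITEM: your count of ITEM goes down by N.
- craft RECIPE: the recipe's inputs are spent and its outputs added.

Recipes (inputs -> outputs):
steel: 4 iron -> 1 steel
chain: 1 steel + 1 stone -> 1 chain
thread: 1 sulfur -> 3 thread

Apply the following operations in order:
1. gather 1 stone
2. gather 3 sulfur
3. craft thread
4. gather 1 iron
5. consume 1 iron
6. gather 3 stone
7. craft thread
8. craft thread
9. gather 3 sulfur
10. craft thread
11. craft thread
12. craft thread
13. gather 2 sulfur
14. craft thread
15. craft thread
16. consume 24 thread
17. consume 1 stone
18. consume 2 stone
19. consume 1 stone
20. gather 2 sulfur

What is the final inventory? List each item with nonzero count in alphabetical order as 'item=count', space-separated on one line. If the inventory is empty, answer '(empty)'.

After 1 (gather 1 stone): stone=1
After 2 (gather 3 sulfur): stone=1 sulfur=3
After 3 (craft thread): stone=1 sulfur=2 thread=3
After 4 (gather 1 iron): iron=1 stone=1 sulfur=2 thread=3
After 5 (consume 1 iron): stone=1 sulfur=2 thread=3
After 6 (gather 3 stone): stone=4 sulfur=2 thread=3
After 7 (craft thread): stone=4 sulfur=1 thread=6
After 8 (craft thread): stone=4 thread=9
After 9 (gather 3 sulfur): stone=4 sulfur=3 thread=9
After 10 (craft thread): stone=4 sulfur=2 thread=12
After 11 (craft thread): stone=4 sulfur=1 thread=15
After 12 (craft thread): stone=4 thread=18
After 13 (gather 2 sulfur): stone=4 sulfur=2 thread=18
After 14 (craft thread): stone=4 sulfur=1 thread=21
After 15 (craft thread): stone=4 thread=24
After 16 (consume 24 thread): stone=4
After 17 (consume 1 stone): stone=3
After 18 (consume 2 stone): stone=1
After 19 (consume 1 stone): (empty)
After 20 (gather 2 sulfur): sulfur=2

Answer: sulfur=2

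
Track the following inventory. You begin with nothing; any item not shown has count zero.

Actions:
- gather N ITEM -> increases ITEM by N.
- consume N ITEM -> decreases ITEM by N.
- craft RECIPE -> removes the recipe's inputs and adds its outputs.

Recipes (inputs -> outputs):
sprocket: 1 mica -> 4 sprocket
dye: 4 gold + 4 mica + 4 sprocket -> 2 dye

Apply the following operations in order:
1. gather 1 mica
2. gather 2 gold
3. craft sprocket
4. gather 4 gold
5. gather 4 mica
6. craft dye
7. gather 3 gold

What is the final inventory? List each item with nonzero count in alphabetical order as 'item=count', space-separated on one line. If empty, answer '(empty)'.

After 1 (gather 1 mica): mica=1
After 2 (gather 2 gold): gold=2 mica=1
After 3 (craft sprocket): gold=2 sprocket=4
After 4 (gather 4 gold): gold=6 sprocket=4
After 5 (gather 4 mica): gold=6 mica=4 sprocket=4
After 6 (craft dye): dye=2 gold=2
After 7 (gather 3 gold): dye=2 gold=5

Answer: dye=2 gold=5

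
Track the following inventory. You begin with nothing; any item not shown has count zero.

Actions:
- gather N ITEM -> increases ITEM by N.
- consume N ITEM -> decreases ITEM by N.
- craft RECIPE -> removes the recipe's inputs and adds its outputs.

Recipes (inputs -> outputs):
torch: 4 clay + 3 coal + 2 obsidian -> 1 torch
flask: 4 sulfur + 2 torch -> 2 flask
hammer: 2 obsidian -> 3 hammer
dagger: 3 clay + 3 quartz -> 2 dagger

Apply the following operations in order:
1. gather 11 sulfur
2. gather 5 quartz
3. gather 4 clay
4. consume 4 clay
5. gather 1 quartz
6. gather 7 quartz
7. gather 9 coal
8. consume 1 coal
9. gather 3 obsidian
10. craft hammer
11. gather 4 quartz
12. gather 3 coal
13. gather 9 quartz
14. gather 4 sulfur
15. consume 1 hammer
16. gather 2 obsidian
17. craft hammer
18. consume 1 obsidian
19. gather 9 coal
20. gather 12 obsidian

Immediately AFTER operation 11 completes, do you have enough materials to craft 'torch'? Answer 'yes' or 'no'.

After 1 (gather 11 sulfur): sulfur=11
After 2 (gather 5 quartz): quartz=5 sulfur=11
After 3 (gather 4 clay): clay=4 quartz=5 sulfur=11
After 4 (consume 4 clay): quartz=5 sulfur=11
After 5 (gather 1 quartz): quartz=6 sulfur=11
After 6 (gather 7 quartz): quartz=13 sulfur=11
After 7 (gather 9 coal): coal=9 quartz=13 sulfur=11
After 8 (consume 1 coal): coal=8 quartz=13 sulfur=11
After 9 (gather 3 obsidian): coal=8 obsidian=3 quartz=13 sulfur=11
After 10 (craft hammer): coal=8 hammer=3 obsidian=1 quartz=13 sulfur=11
After 11 (gather 4 quartz): coal=8 hammer=3 obsidian=1 quartz=17 sulfur=11

Answer: no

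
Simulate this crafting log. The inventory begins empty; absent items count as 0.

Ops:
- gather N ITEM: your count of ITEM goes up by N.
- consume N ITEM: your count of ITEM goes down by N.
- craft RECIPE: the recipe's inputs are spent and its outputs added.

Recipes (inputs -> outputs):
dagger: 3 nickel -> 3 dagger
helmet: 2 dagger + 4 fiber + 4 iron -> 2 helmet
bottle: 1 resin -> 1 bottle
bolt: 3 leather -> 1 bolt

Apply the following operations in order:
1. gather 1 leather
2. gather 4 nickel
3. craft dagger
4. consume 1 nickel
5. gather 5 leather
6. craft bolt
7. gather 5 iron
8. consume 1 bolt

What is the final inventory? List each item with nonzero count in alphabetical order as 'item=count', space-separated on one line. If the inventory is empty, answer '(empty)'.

After 1 (gather 1 leather): leather=1
After 2 (gather 4 nickel): leather=1 nickel=4
After 3 (craft dagger): dagger=3 leather=1 nickel=1
After 4 (consume 1 nickel): dagger=3 leather=1
After 5 (gather 5 leather): dagger=3 leather=6
After 6 (craft bolt): bolt=1 dagger=3 leather=3
After 7 (gather 5 iron): bolt=1 dagger=3 iron=5 leather=3
After 8 (consume 1 bolt): dagger=3 iron=5 leather=3

Answer: dagger=3 iron=5 leather=3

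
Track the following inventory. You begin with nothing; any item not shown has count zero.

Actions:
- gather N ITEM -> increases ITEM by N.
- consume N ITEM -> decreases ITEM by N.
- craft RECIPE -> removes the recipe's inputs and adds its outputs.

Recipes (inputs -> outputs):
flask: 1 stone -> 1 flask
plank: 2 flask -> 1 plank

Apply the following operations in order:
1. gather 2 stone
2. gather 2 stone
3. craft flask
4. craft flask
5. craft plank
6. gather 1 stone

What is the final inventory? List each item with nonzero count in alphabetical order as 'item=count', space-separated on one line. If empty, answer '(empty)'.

After 1 (gather 2 stone): stone=2
After 2 (gather 2 stone): stone=4
After 3 (craft flask): flask=1 stone=3
After 4 (craft flask): flask=2 stone=2
After 5 (craft plank): plank=1 stone=2
After 6 (gather 1 stone): plank=1 stone=3

Answer: plank=1 stone=3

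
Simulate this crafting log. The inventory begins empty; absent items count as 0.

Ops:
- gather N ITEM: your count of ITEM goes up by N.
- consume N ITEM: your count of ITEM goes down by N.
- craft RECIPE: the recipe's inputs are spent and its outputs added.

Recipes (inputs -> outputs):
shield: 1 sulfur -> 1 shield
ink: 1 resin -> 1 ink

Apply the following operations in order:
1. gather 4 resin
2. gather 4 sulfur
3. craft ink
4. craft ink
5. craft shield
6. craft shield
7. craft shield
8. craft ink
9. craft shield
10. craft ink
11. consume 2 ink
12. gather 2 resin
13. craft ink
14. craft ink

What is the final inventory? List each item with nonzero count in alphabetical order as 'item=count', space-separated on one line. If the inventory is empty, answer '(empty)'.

After 1 (gather 4 resin): resin=4
After 2 (gather 4 sulfur): resin=4 sulfur=4
After 3 (craft ink): ink=1 resin=3 sulfur=4
After 4 (craft ink): ink=2 resin=2 sulfur=4
After 5 (craft shield): ink=2 resin=2 shield=1 sulfur=3
After 6 (craft shield): ink=2 resin=2 shield=2 sulfur=2
After 7 (craft shield): ink=2 resin=2 shield=3 sulfur=1
After 8 (craft ink): ink=3 resin=1 shield=3 sulfur=1
After 9 (craft shield): ink=3 resin=1 shield=4
After 10 (craft ink): ink=4 shield=4
After 11 (consume 2 ink): ink=2 shield=4
After 12 (gather 2 resin): ink=2 resin=2 shield=4
After 13 (craft ink): ink=3 resin=1 shield=4
After 14 (craft ink): ink=4 shield=4

Answer: ink=4 shield=4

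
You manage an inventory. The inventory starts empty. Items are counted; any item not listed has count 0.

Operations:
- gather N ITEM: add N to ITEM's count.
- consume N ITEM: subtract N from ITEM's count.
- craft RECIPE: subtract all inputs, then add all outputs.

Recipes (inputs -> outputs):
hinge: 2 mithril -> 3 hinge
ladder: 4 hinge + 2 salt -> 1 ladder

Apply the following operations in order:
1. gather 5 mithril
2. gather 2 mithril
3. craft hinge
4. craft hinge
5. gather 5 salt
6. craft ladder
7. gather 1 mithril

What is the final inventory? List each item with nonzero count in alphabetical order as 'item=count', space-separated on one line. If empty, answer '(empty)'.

After 1 (gather 5 mithril): mithril=5
After 2 (gather 2 mithril): mithril=7
After 3 (craft hinge): hinge=3 mithril=5
After 4 (craft hinge): hinge=6 mithril=3
After 5 (gather 5 salt): hinge=6 mithril=3 salt=5
After 6 (craft ladder): hinge=2 ladder=1 mithril=3 salt=3
After 7 (gather 1 mithril): hinge=2 ladder=1 mithril=4 salt=3

Answer: hinge=2 ladder=1 mithril=4 salt=3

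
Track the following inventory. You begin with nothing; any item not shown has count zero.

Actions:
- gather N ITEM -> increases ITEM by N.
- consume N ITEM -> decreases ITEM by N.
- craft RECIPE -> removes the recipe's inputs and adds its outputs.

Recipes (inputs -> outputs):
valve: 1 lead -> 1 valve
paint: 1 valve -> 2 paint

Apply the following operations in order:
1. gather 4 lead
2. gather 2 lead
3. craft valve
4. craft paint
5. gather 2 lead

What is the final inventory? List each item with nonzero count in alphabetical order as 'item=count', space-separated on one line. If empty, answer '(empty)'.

Answer: lead=7 paint=2

Derivation:
After 1 (gather 4 lead): lead=4
After 2 (gather 2 lead): lead=6
After 3 (craft valve): lead=5 valve=1
After 4 (craft paint): lead=5 paint=2
After 5 (gather 2 lead): lead=7 paint=2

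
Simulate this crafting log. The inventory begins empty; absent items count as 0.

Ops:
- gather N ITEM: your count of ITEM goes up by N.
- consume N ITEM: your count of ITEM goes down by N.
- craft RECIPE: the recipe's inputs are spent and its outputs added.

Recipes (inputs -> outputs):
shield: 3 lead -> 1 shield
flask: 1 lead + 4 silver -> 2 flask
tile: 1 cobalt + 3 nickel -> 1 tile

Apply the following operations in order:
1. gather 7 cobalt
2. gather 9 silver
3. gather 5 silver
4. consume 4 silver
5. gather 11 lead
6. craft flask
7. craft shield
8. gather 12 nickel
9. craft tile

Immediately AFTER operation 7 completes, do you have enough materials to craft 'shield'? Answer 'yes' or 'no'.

Answer: yes

Derivation:
After 1 (gather 7 cobalt): cobalt=7
After 2 (gather 9 silver): cobalt=7 silver=9
After 3 (gather 5 silver): cobalt=7 silver=14
After 4 (consume 4 silver): cobalt=7 silver=10
After 5 (gather 11 lead): cobalt=7 lead=11 silver=10
After 6 (craft flask): cobalt=7 flask=2 lead=10 silver=6
After 7 (craft shield): cobalt=7 flask=2 lead=7 shield=1 silver=6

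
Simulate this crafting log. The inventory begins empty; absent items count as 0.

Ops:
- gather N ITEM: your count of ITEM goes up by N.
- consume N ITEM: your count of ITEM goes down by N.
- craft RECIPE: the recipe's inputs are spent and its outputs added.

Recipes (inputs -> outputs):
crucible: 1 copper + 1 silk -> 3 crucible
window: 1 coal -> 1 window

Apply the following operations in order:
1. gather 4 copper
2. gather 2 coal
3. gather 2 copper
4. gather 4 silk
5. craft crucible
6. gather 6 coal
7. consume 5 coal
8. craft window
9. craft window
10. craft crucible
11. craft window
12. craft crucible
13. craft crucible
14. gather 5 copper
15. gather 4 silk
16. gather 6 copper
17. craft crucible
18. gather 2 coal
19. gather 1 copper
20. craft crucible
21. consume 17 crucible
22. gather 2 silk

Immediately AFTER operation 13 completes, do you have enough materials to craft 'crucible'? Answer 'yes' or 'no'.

Answer: no

Derivation:
After 1 (gather 4 copper): copper=4
After 2 (gather 2 coal): coal=2 copper=4
After 3 (gather 2 copper): coal=2 copper=6
After 4 (gather 4 silk): coal=2 copper=6 silk=4
After 5 (craft crucible): coal=2 copper=5 crucible=3 silk=3
After 6 (gather 6 coal): coal=8 copper=5 crucible=3 silk=3
After 7 (consume 5 coal): coal=3 copper=5 crucible=3 silk=3
After 8 (craft window): coal=2 copper=5 crucible=3 silk=3 window=1
After 9 (craft window): coal=1 copper=5 crucible=3 silk=3 window=2
After 10 (craft crucible): coal=1 copper=4 crucible=6 silk=2 window=2
After 11 (craft window): copper=4 crucible=6 silk=2 window=3
After 12 (craft crucible): copper=3 crucible=9 silk=1 window=3
After 13 (craft crucible): copper=2 crucible=12 window=3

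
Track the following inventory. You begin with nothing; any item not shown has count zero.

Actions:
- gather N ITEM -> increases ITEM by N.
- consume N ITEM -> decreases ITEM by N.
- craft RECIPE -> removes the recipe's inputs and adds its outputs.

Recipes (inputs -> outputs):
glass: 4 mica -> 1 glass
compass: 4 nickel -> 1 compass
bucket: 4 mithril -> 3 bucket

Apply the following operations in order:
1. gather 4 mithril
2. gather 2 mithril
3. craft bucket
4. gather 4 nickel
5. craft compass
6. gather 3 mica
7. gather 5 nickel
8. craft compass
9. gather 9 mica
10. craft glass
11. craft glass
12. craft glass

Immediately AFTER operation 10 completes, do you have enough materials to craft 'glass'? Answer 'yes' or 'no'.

Answer: yes

Derivation:
After 1 (gather 4 mithril): mithril=4
After 2 (gather 2 mithril): mithril=6
After 3 (craft bucket): bucket=3 mithril=2
After 4 (gather 4 nickel): bucket=3 mithril=2 nickel=4
After 5 (craft compass): bucket=3 compass=1 mithril=2
After 6 (gather 3 mica): bucket=3 compass=1 mica=3 mithril=2
After 7 (gather 5 nickel): bucket=3 compass=1 mica=3 mithril=2 nickel=5
After 8 (craft compass): bucket=3 compass=2 mica=3 mithril=2 nickel=1
After 9 (gather 9 mica): bucket=3 compass=2 mica=12 mithril=2 nickel=1
After 10 (craft glass): bucket=3 compass=2 glass=1 mica=8 mithril=2 nickel=1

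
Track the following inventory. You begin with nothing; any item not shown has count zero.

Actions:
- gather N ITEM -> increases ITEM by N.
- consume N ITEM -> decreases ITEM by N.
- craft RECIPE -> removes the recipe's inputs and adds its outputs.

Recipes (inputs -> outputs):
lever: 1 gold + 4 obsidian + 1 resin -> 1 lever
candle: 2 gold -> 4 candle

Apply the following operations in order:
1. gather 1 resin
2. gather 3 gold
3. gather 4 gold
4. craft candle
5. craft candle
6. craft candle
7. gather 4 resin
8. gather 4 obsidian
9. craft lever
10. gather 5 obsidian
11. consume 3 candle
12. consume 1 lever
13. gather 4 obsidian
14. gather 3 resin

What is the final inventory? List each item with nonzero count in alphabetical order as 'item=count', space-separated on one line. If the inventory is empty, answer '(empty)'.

Answer: candle=9 obsidian=9 resin=7

Derivation:
After 1 (gather 1 resin): resin=1
After 2 (gather 3 gold): gold=3 resin=1
After 3 (gather 4 gold): gold=7 resin=1
After 4 (craft candle): candle=4 gold=5 resin=1
After 5 (craft candle): candle=8 gold=3 resin=1
After 6 (craft candle): candle=12 gold=1 resin=1
After 7 (gather 4 resin): candle=12 gold=1 resin=5
After 8 (gather 4 obsidian): candle=12 gold=1 obsidian=4 resin=5
After 9 (craft lever): candle=12 lever=1 resin=4
After 10 (gather 5 obsidian): candle=12 lever=1 obsidian=5 resin=4
After 11 (consume 3 candle): candle=9 lever=1 obsidian=5 resin=4
After 12 (consume 1 lever): candle=9 obsidian=5 resin=4
After 13 (gather 4 obsidian): candle=9 obsidian=9 resin=4
After 14 (gather 3 resin): candle=9 obsidian=9 resin=7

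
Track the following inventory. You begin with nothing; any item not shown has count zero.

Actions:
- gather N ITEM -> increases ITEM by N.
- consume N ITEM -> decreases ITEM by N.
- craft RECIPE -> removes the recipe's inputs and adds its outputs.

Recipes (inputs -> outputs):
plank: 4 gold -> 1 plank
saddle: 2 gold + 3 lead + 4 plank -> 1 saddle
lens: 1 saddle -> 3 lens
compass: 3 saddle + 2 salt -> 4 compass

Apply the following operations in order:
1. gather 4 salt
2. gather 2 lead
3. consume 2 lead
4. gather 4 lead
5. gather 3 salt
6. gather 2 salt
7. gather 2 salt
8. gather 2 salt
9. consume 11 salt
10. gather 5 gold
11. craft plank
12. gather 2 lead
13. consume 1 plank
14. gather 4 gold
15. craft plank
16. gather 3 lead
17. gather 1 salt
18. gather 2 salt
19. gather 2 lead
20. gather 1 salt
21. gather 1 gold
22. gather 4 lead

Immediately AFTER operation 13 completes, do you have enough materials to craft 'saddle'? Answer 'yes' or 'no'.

After 1 (gather 4 salt): salt=4
After 2 (gather 2 lead): lead=2 salt=4
After 3 (consume 2 lead): salt=4
After 4 (gather 4 lead): lead=4 salt=4
After 5 (gather 3 salt): lead=4 salt=7
After 6 (gather 2 salt): lead=4 salt=9
After 7 (gather 2 salt): lead=4 salt=11
After 8 (gather 2 salt): lead=4 salt=13
After 9 (consume 11 salt): lead=4 salt=2
After 10 (gather 5 gold): gold=5 lead=4 salt=2
After 11 (craft plank): gold=1 lead=4 plank=1 salt=2
After 12 (gather 2 lead): gold=1 lead=6 plank=1 salt=2
After 13 (consume 1 plank): gold=1 lead=6 salt=2

Answer: no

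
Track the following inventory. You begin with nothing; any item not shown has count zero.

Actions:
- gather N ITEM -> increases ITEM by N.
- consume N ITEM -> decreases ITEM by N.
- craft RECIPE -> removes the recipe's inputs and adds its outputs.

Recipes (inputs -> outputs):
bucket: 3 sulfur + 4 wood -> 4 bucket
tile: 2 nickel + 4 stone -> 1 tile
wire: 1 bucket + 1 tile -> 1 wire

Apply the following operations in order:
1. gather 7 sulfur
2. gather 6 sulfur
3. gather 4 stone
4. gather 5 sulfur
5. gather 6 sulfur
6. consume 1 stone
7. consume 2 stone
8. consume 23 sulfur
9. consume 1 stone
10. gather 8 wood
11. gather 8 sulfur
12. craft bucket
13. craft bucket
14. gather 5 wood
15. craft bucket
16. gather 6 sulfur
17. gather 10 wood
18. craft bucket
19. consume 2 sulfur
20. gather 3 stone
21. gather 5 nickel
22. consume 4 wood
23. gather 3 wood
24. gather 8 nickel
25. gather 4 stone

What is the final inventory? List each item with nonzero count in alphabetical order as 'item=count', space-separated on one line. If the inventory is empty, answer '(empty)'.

Answer: bucket=16 nickel=13 stone=7 sulfur=1 wood=6

Derivation:
After 1 (gather 7 sulfur): sulfur=7
After 2 (gather 6 sulfur): sulfur=13
After 3 (gather 4 stone): stone=4 sulfur=13
After 4 (gather 5 sulfur): stone=4 sulfur=18
After 5 (gather 6 sulfur): stone=4 sulfur=24
After 6 (consume 1 stone): stone=3 sulfur=24
After 7 (consume 2 stone): stone=1 sulfur=24
After 8 (consume 23 sulfur): stone=1 sulfur=1
After 9 (consume 1 stone): sulfur=1
After 10 (gather 8 wood): sulfur=1 wood=8
After 11 (gather 8 sulfur): sulfur=9 wood=8
After 12 (craft bucket): bucket=4 sulfur=6 wood=4
After 13 (craft bucket): bucket=8 sulfur=3
After 14 (gather 5 wood): bucket=8 sulfur=3 wood=5
After 15 (craft bucket): bucket=12 wood=1
After 16 (gather 6 sulfur): bucket=12 sulfur=6 wood=1
After 17 (gather 10 wood): bucket=12 sulfur=6 wood=11
After 18 (craft bucket): bucket=16 sulfur=3 wood=7
After 19 (consume 2 sulfur): bucket=16 sulfur=1 wood=7
After 20 (gather 3 stone): bucket=16 stone=3 sulfur=1 wood=7
After 21 (gather 5 nickel): bucket=16 nickel=5 stone=3 sulfur=1 wood=7
After 22 (consume 4 wood): bucket=16 nickel=5 stone=3 sulfur=1 wood=3
After 23 (gather 3 wood): bucket=16 nickel=5 stone=3 sulfur=1 wood=6
After 24 (gather 8 nickel): bucket=16 nickel=13 stone=3 sulfur=1 wood=6
After 25 (gather 4 stone): bucket=16 nickel=13 stone=7 sulfur=1 wood=6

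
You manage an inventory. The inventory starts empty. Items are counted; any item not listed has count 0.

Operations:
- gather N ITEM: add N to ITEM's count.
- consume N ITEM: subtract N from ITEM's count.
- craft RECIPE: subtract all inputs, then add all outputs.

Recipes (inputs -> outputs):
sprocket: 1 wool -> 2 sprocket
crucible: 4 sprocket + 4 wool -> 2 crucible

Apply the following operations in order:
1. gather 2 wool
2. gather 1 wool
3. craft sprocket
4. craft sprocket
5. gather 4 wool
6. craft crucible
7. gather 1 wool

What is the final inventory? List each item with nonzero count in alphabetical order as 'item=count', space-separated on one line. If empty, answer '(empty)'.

Answer: crucible=2 wool=2

Derivation:
After 1 (gather 2 wool): wool=2
After 2 (gather 1 wool): wool=3
After 3 (craft sprocket): sprocket=2 wool=2
After 4 (craft sprocket): sprocket=4 wool=1
After 5 (gather 4 wool): sprocket=4 wool=5
After 6 (craft crucible): crucible=2 wool=1
After 7 (gather 1 wool): crucible=2 wool=2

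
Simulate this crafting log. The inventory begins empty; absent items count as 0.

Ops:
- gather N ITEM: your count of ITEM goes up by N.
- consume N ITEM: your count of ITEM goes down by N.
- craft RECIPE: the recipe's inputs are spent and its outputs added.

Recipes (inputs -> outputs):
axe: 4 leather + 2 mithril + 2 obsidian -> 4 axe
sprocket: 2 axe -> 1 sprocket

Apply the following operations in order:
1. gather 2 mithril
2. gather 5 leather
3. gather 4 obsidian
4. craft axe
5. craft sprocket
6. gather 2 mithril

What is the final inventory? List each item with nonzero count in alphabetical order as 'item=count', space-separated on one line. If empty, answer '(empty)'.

After 1 (gather 2 mithril): mithril=2
After 2 (gather 5 leather): leather=5 mithril=2
After 3 (gather 4 obsidian): leather=5 mithril=2 obsidian=4
After 4 (craft axe): axe=4 leather=1 obsidian=2
After 5 (craft sprocket): axe=2 leather=1 obsidian=2 sprocket=1
After 6 (gather 2 mithril): axe=2 leather=1 mithril=2 obsidian=2 sprocket=1

Answer: axe=2 leather=1 mithril=2 obsidian=2 sprocket=1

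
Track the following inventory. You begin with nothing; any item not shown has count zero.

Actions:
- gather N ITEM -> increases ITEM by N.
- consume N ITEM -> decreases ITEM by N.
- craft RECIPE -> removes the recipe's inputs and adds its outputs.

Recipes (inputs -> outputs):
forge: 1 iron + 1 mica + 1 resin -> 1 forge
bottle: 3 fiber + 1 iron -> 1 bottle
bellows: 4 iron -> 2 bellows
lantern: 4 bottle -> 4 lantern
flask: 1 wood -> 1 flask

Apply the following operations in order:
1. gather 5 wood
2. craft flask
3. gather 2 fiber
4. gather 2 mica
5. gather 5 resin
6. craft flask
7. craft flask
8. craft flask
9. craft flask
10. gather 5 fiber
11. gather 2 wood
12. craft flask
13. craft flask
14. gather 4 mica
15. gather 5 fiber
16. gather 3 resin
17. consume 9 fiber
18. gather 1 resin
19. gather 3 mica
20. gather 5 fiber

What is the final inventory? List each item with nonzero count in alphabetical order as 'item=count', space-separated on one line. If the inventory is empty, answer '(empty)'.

Answer: fiber=8 flask=7 mica=9 resin=9

Derivation:
After 1 (gather 5 wood): wood=5
After 2 (craft flask): flask=1 wood=4
After 3 (gather 2 fiber): fiber=2 flask=1 wood=4
After 4 (gather 2 mica): fiber=2 flask=1 mica=2 wood=4
After 5 (gather 5 resin): fiber=2 flask=1 mica=2 resin=5 wood=4
After 6 (craft flask): fiber=2 flask=2 mica=2 resin=5 wood=3
After 7 (craft flask): fiber=2 flask=3 mica=2 resin=5 wood=2
After 8 (craft flask): fiber=2 flask=4 mica=2 resin=5 wood=1
After 9 (craft flask): fiber=2 flask=5 mica=2 resin=5
After 10 (gather 5 fiber): fiber=7 flask=5 mica=2 resin=5
After 11 (gather 2 wood): fiber=7 flask=5 mica=2 resin=5 wood=2
After 12 (craft flask): fiber=7 flask=6 mica=2 resin=5 wood=1
After 13 (craft flask): fiber=7 flask=7 mica=2 resin=5
After 14 (gather 4 mica): fiber=7 flask=7 mica=6 resin=5
After 15 (gather 5 fiber): fiber=12 flask=7 mica=6 resin=5
After 16 (gather 3 resin): fiber=12 flask=7 mica=6 resin=8
After 17 (consume 9 fiber): fiber=3 flask=7 mica=6 resin=8
After 18 (gather 1 resin): fiber=3 flask=7 mica=6 resin=9
After 19 (gather 3 mica): fiber=3 flask=7 mica=9 resin=9
After 20 (gather 5 fiber): fiber=8 flask=7 mica=9 resin=9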